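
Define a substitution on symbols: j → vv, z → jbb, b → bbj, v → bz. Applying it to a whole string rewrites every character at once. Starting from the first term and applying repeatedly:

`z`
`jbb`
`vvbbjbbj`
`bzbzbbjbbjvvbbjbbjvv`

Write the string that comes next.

Replace each of the 20 characters of bzbzbbjbbjvvbbjbbjvv in place — bbj jbb bbj jbb bbj bbj vv bbj bbj vv bz bz bbj bbj vv bbj bbj vv bz bz — and concatenate.

bbjjbbbbjjbbbbjbbjvvbbjbbjvvbzbzbbjbbjvvbbjbbjvvbzbz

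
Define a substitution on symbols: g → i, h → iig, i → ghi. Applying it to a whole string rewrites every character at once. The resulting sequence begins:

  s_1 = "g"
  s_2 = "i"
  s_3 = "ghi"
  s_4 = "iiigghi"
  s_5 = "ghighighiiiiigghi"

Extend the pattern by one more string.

Replace each of the 17 characters of ghighighiiiiigghi in place — i iig ghi i iig ghi i iig ghi ghi ghi ghi ghi i i iig ghi — and concatenate.

iiigghiiiigghiiiigghighighighighiiiiigghi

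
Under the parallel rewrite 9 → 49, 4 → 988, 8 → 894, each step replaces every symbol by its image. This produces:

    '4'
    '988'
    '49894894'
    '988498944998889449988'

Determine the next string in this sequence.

Applying the rule to each of the 21 symbols of 988498944998889449988 gives the pieces 49 894 894 988 49 894 49 988 988 49 49 894 894 894 49 988 988 49 49 894 894, which concatenate to the answer.

4989489498849894499889884949894894894499889884949894894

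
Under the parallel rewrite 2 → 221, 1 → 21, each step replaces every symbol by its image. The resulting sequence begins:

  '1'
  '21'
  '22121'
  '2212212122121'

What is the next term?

2212212122122121221212212212122121

φ(2212212122121) expands symbol-by-symbol to 221 221 21 221 221 21 221 21 221 221 21 221 21; joining the 13 pieces gives the next term.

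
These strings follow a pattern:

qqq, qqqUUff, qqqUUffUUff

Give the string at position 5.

Every step adds UUff to the end: s(k+1) = s(k)·UUff.
From qqqUUffUUff, 2 further steps: qqqUUffUUff → qqqUUffUUffUUff → (answer).

qqqUUffUUffUUffUUff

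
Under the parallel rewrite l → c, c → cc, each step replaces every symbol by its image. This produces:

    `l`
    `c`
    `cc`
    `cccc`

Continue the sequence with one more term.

cccccccc

Rewriting each symbol of cccc: c→cc, c→cc, c→cc, c→cc, which concatenates to cc cc cc cc.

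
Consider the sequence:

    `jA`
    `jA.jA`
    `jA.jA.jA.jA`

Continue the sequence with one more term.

Every step duplicates the string with '.' between the halves.
So the next term is two copies of jA.jA.jA.jA with '.' between the halves.

jA.jA.jA.jA.jA.jA.jA.jA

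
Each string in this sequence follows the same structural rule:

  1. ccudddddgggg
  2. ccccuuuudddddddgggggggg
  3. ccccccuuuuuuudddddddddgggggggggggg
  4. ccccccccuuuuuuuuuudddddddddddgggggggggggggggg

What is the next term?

ccccccccccuuuuuuuuuuuuudddddddddddddgggggggggggggggggggg

Each string has the form c^{2n} u^{3n-2} d^{2n+3} g^{4n} (n = 1, 2, …).
At n = 5 the blocks have lengths 10, 13, 13, 20.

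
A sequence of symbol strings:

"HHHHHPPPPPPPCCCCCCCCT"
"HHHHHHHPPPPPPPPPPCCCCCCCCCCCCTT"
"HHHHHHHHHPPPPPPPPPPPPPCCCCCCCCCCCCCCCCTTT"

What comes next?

HHHHHHHHHHHPPPPPPPPPPPPPPPPCCCCCCCCCCCCCCCCCCCCTTTT

Reading off run lengths: H runs 5, 7, 9; P runs 7, 10, 13; C runs 8, 12, 16; T runs 1, 2, 3 — each is linear in n, where the shown terms are n = 2, 3, 4.
At n = 5 the blocks have lengths 11, 16, 20, 4.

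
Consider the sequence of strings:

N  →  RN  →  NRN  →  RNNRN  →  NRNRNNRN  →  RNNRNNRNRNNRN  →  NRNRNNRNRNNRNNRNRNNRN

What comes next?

From term 3 onward, concatenate the second-to-last term with the last: N·RN = NRN, RN·NRN = RNNRN, …
Continuing: RNNRNNRNRNNRN · NRNRNNRNRNNRNNRNRNNRN gives term 8.

RNNRNNRNRNNRNNRNRNNRNRNNRNNRNRNNRN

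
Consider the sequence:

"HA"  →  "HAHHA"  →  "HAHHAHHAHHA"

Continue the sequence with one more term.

HAHHAHHAHHAHHAHHAHHAHHA

s(k+1) = s(k)·H·s(k) — each term doubles the last with 'H' between the halves.
One more doubling of HAHHAHHAHHA gives the answer.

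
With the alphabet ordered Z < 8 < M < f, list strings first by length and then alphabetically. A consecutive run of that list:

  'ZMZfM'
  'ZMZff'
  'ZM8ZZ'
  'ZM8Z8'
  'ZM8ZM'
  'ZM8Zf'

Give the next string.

The successor of ZM8Zf increments the rightmost position that isn't already f and resets every position after it to Z.

ZM88Z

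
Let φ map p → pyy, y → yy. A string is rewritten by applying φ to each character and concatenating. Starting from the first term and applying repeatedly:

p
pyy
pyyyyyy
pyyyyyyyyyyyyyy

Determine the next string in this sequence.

Rewriting the 15 symbols of pyyyyyyyyyyyyyy one by one yields pyy yy yy yy yy yy yy yy yy yy yy yy yy yy yy; concatenated:

pyyyyyyyyyyyyyyyyyyyyyyyyyyyyyy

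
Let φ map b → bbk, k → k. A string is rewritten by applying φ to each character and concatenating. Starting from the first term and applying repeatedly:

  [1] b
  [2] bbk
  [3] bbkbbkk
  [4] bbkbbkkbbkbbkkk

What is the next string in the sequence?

bbkbbkkbbkbbkkkbbkbbkkbbkbbkkkk

Applying the rule to each of the 15 symbols of bbkbbkkbbkbbkkk gives the pieces bbk bbk k bbk bbk k k bbk bbk k bbk bbk k k k, which concatenate to the answer.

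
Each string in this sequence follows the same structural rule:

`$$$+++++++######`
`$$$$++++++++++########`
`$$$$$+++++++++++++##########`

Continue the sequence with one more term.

Term n consists of n $'s, followed by 3n-2 +'s, followed by 2n #'s, where the shown terms are n = 3, 4, 5.
At n = 6 the blocks have lengths 6, 16, 12.

$$$$$$++++++++++++++++############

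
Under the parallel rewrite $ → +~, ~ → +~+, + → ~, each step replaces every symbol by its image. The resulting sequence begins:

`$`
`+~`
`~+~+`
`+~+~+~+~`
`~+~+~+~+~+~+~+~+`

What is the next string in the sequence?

Rewriting the 16 symbols of ~+~+~+~+~+~+~+~+ one by one yields +~+ ~ +~+ ~ +~+ ~ +~+ ~ +~+ ~ +~+ ~ +~+ ~ +~+ ~; concatenated:

+~+~+~+~+~+~+~+~+~+~+~+~+~+~+~+~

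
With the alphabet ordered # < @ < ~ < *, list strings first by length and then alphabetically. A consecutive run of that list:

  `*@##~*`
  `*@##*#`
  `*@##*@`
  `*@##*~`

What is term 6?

*@#@##

Stepping forward 2 times from *@##*~: *@##*~ → *@##**, then the target.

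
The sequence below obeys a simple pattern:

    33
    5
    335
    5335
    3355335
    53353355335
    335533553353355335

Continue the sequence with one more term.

53353355335335533553353355335

This is a Fibonacci-style word recurrence s(k) = s(k−2)·s(k−1): e.g. 33·5 = 335.
Continuing: 53353355335 · 335533553353355335 gives term 8.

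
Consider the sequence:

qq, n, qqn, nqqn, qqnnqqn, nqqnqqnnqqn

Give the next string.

From term 3 onward, concatenate the second-to-last term with the last: qq·n = qqn, n·qqn = nqqn, …
Continuing: qqnnqqn · nqqnqqnnqqn gives term 7.

qqnnqqnnqqnqqnnqqn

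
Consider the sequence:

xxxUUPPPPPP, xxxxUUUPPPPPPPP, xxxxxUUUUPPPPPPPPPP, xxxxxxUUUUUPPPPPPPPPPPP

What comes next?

Each string has the form x^{n} U^{n-1} P^{2n}, where the shown terms are n = 3, 4, 5, 6.
For the next term, n = 7, so the run lengths are 7, 6, 14.

xxxxxxxUUUUUUPPPPPPPPPPPPPP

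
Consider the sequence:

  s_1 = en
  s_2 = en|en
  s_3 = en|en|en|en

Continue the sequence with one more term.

s(k+1) = s(k)·|·s(k) — each term doubles the last with '|' between the halves.
One more doubling of en|en|en|en gives the answer.

en|en|en|en|en|en|en|en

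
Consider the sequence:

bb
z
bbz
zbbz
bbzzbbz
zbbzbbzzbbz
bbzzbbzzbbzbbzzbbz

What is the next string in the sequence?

zbbzbbzzbbzbbzzbbzzbbzbbzzbbz

This is a Fibonacci-style word recurrence s(k) = s(k−2)·s(k−1): e.g. bb·z = bbz.
The next term joins zbbzbbzzbbz and bbzzbbzzbbzbbzzbbz.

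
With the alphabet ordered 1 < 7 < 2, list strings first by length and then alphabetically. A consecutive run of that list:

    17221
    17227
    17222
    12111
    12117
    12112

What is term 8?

Advancing 2 positions from 12112 through 12112 → 12171 reaches term 8.

12177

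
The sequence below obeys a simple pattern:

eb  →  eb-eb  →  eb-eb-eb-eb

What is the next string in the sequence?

eb-eb-eb-eb-eb-eb-eb-eb

s(k+1) = s(k)·-·s(k) — each term doubles the last with '-' between the halves.
So the next term is two copies of eb-eb-eb-eb with '-' between the halves.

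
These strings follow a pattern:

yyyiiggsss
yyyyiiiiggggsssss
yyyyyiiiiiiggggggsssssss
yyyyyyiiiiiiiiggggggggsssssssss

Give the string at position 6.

yyyyyyyyiiiiiiiiiiiiggggggggggggsssssssssssss

Each string has the form y^{n+2} i^{2n} g^{2n} s^{2n+1} (n = 1, 2, …).
For term 6, n = 6, so the run lengths are 8, 12, 12, 13.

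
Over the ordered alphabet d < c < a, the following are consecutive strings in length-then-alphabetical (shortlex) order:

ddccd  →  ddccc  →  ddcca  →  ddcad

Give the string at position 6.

ddcaa

Advancing 2 positions from ddcad through ddcad → ddcac reaches term 6.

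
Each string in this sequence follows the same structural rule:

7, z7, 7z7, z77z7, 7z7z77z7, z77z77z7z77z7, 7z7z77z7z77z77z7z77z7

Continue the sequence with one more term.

Each term (from the third on) is the two preceding terms concatenated in order: term 3 = 7·z7 = 7z7.
The next term joins z77z77z7z77z7 and 7z7z77z7z77z77z7z77z7.

z77z77z7z77z77z7z77z7z77z77z7z77z7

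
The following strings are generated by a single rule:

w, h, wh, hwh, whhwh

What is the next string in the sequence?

This is a Fibonacci-style word recurrence s(k) = s(k−2)·s(k−1): e.g. w·h = wh.
So term 6 is hwh·whhwh.

hwhwhhwh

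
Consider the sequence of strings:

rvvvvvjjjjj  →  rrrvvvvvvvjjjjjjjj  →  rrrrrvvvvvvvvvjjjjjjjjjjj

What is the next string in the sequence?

rrrrrrrvvvvvvvvvvvjjjjjjjjjjjjjj

Term n consists of 2n-1 r's, followed by 2n+3 v's, followed by 3n+2 j's (n = 1, 2, …).
Setting n = 4 gives 7, 11, 14 characters in each block.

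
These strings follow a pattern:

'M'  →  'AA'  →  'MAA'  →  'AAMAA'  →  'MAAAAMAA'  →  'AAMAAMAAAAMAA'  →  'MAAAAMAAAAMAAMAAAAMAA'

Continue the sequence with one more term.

AAMAAMAAAAMAAMAAAAMAAAAMAAMAAAAMAA

From term 3 onward, concatenate the second-to-last term with the last: M·AA = MAA, AA·MAA = AAMAA, …
Continuing: AAMAAMAAAAMAA · MAAAAMAAAAMAAMAAAAMAA gives term 8.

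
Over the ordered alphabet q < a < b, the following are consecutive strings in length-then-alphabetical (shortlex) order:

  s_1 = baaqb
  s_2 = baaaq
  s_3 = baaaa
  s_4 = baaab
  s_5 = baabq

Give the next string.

The successor of baabq increments the rightmost position that isn't already b and resets every position after it to q.

baaba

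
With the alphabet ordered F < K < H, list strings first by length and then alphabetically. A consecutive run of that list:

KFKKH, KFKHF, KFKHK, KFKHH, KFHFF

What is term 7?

Stepping forward 2 times from KFHFF: KFHFF → KFHFK, then the target.

KFHFH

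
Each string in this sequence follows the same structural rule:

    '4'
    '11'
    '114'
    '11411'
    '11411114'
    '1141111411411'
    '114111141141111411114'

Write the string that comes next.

This is a Fibonacci-style word recurrence s(k) = s(k−1)·s(k−2): e.g. 11·4 = 114.
Continuing: 114111141141111411114 · 1141111411411 gives term 8.

1141111411411114111141141111411411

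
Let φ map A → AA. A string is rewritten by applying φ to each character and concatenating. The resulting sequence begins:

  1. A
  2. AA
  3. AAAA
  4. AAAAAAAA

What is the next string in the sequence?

Expanding AAAAAAAA: A→AA, A→AA, A→AA, A→AA, A→AA, A→AA, A→AA, A→AA. Concatenated: AA AA AA AA AA AA AA AA.

AAAAAAAAAAAAAAAA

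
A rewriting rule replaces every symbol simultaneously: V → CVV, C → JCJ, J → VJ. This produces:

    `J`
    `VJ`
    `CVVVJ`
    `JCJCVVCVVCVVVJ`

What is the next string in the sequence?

VJJCJVJJCJCVVCVVJCJCVVCVVJCJCVVCVVCVVVJ

Applying the rule to each of the 14 symbols of JCJCVVCVVCVVVJ gives the pieces VJ JCJ VJ JCJ CVV CVV JCJ CVV CVV JCJ CVV CVV CVV VJ, which concatenate to the answer.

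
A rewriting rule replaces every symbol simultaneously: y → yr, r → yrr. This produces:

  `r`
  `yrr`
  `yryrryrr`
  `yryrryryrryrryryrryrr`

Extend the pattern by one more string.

Rewriting the 21 symbols of yryrryryrryrryryrryrr one by one yields yr yrr yr yrr yrr yr yrr yr yrr yrr yr yrr yrr yr yrr yr yrr yrr yr yrr yrr; concatenated:

yryrryryrryrryryrryryrryrryryrryrryryrryryrryrryryrryrr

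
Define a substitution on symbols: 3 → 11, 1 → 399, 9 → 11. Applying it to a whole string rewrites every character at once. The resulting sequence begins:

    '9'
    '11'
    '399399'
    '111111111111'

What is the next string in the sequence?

Rewriting each symbol of 111111111111: 1→399, 1→399, 1→399, 1→399, 1→399, 1→399, 1→399, 1→399, 1→399, 1→399, 1→399, 1→399, which concatenates to 399 399 399 399 399 399 399 399 399 399 399 399.

399399399399399399399399399399399399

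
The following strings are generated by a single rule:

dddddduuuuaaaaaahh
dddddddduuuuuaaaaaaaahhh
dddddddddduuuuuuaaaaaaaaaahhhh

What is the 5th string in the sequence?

Reading off run lengths: d runs 6, 8, 10; u runs 4, 5, 6; a runs 6, 8, 10; h runs 2, 3, 4 — each is linear in n, where the shown terms are n = 2, 3, 4.
For term 5, n = 6, so the run lengths are 14, 8, 14, 6.

dddddddddddddduuuuuuuuaaaaaaaaaaaaaahhhhhh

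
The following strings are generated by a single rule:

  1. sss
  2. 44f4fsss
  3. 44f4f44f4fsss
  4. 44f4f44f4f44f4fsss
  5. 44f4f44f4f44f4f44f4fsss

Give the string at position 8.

Each term is the previous one with 44f4f prepended.
From 44f4f44f4f44f4f44f4fsss, 3 further steps: 44f4f44f4f44f4f44f4fsss → 44f4f44f4f44f4f44f4f44f4fsss → 44f4f44f4f44f4f44f4f44f4f44f4fsss → (answer).

44f4f44f4f44f4f44f4f44f4f44f4f44f4fsss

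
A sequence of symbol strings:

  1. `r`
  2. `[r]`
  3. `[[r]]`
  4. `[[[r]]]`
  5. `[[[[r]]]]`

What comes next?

Every step adds [ to the front and ] to the end of the previous string.
So the next term is [·[[[[r]]]]·].

[[[[[r]]]]]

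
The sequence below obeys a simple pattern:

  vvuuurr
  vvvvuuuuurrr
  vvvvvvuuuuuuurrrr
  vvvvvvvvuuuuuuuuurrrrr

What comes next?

Each string has the form v^{2n} u^{2n+1} r^{n+1} (n = 1, 2, …).
For the next term, n = 5, so the run lengths are 10, 11, 6.

vvvvvvvvvvuuuuuuuuuuurrrrrr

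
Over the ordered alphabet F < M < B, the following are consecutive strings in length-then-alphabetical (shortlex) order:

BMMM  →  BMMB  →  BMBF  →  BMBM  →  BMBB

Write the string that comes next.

BBFF

The successor of BMBB increments the rightmost position that isn't already B and resets every position after it to F.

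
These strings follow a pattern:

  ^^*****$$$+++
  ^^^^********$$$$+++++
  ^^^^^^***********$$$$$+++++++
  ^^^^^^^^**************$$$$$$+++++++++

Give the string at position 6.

The n-th term is 2n ^'s then 3n+2 *'s then n+2 $'s then 2n+1 +'s (n = 1, 2, …).
Setting n = 6 gives 12, 20, 8, 13 characters in each block.

^^^^^^^^^^^^********************$$$$$$$$+++++++++++++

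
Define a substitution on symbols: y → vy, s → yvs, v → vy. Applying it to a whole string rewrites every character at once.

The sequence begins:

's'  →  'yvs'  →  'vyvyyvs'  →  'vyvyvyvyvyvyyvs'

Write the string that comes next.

vyvyvyvyvyvyvyvyvyvyvyvyvyvyyvs

φ(vyvyvyvyvyvyyvs) expands symbol-by-symbol to vy vy vy vy vy vy vy vy vy vy vy vy vy vy yvs; joining the 15 pieces gives the next term.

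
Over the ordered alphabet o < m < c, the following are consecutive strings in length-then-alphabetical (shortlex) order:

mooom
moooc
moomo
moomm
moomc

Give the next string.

mooco

Treat moomc as a base-3 numeral over the given alphabet and add one, carrying through any trailing c's.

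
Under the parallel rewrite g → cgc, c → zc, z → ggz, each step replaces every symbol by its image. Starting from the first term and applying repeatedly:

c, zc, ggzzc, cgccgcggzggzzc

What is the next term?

zccgczczccgczccgccgcggzcgccgcggzggzzc

Replace each of the 14 characters of cgccgcggzggzzc in place — zc cgc zc zc cgc zc cgc cgc ggz cgc cgc ggz ggz zc — and concatenate.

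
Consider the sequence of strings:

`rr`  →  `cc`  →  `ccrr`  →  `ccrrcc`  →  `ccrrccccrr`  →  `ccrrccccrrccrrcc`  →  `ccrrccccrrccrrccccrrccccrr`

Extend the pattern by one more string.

ccrrccccrrccrrccccrrccccrrccrrccccrrccrrcc

Each term (from the third on) is the previous term followed by the one before it: term 3 = cc·rr = ccrr.
So term 8 is ccrrccccrrccrrccccrrccccrr·ccrrccccrrccrrcc.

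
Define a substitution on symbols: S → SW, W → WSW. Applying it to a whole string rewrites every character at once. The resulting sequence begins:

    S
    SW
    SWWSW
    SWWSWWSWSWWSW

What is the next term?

Rewriting the 13 symbols of SWWSWWSWSWWSW one by one yields SW WSW WSW SW WSW WSW SW WSW SW WSW WSW SW WSW; concatenated:

SWWSWWSWSWWSWWSWSWWSWSWWSWWSWSWWSW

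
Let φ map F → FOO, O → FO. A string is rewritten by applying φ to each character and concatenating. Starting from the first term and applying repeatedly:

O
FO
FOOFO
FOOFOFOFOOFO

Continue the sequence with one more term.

Apply φ to FOOFOFOFOOFO symbol by symbol: F→FOO, O→FO, O→FO, F→FOO, O→FO, F→FOO, O→FO, F→FOO, O→FO, O→FO, F→FOO, O→FO; joined: FOO FO FO FOO FO FOO FO FOO FO FO FOO FO.

FOOFOFOFOOFOFOOFOFOOFOFOFOOFO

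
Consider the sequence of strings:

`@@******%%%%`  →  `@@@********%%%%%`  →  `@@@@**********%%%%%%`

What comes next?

@@@@@************%%%%%%%

Reading off run lengths: @ runs 2, 3, 4; * runs 6, 8, 10; % runs 4, 5, 6 — each is linear in n, where the shown terms are n = 3, 4, 5.
For the next term, n = 6, so the run lengths are 5, 12, 7.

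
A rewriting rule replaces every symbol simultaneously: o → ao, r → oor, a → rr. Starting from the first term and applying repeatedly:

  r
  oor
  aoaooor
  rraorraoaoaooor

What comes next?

φ(rraorraoaoaooor) expands symbol-by-symbol to oor oor rr ao oor oor rr ao rr ao rr ao ao ao oor; joining the 15 pieces gives the next term.

ooroorrraoooroorrraorraorraoaoaooor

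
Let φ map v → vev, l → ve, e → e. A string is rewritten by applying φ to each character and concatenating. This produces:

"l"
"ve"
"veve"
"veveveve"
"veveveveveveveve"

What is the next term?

veveveveveveveveveveveveveveveve

Applying the rule to each of the 16 symbols of veveveveveveveve gives the pieces vev e vev e vev e vev e vev e vev e vev e vev e, which concatenate to the answer.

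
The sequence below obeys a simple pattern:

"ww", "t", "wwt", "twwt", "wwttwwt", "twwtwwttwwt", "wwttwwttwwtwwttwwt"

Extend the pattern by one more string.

This is a Fibonacci-style word recurrence s(k) = s(k−2)·s(k−1): e.g. ww·t = wwt.
So term 8 is twwtwwttwwt·wwttwwttwwtwwttwwt.

twwtwwttwwtwwttwwttwwtwwttwwt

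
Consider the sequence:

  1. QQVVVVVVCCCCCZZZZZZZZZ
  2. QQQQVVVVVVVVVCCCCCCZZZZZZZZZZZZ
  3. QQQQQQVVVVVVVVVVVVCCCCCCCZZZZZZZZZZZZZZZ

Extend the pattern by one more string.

Each string has the form Q^{2n-2} V^{3n} C^{n+3} Z^{3n+3}, where the shown terms are n = 2, 3, 4.
For the next term, n = 5, so the run lengths are 8, 15, 8, 18.

QQQQQQQQVVVVVVVVVVVVVVVCCCCCCCCZZZZZZZZZZZZZZZZZZ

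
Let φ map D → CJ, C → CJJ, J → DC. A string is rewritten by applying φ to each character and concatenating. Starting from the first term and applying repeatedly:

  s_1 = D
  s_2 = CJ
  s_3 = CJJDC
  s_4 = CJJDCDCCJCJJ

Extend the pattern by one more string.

CJJDCDCCJCJJCJCJJCJJDCCJJDCDC

Rewriting each symbol of CJJDCDCCJCJJ: C→CJJ, J→DC, J→DC, D→CJ, C→CJJ, D→CJ, C→CJJ, C→CJJ, J→DC, C→CJJ, J→DC, J→DC, which concatenates to CJJ DC DC CJ CJJ CJ CJJ CJJ DC CJJ DC DC.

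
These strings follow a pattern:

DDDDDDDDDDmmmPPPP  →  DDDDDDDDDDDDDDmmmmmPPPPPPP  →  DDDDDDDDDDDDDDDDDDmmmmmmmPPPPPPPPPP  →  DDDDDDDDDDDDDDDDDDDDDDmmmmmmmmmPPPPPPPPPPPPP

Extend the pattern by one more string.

Term n consists of 4n+2 D's, followed by 2n-1 m's, followed by 3n-2 P's, where the shown terms are n = 2, 3, 4, 5.
At n = 6 the blocks have lengths 26, 11, 16.

DDDDDDDDDDDDDDDDDDDDDDDDDDmmmmmmmmmmmPPPPPPPPPPPPPPPP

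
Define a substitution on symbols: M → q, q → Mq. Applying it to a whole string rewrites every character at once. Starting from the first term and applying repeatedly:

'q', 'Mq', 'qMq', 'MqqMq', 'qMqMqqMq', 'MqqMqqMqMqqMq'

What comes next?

Replace each of the 13 characters of MqqMqqMqMqqMq in place — q Mq Mq q Mq Mq q Mq q Mq Mq q Mq — and concatenate.

qMqMqqMqMqqMqqMqMqqMq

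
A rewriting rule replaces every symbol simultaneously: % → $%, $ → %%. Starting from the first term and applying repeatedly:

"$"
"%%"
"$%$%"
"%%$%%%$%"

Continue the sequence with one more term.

Expanding %%$%%%$%: %→$%, %→$%, $→%%, %→$%, %→$%, %→$%, $→%%, %→$%. Concatenated: $% $% %% $% $% $% %% $%.

$%$%%%$%$%$%%%$%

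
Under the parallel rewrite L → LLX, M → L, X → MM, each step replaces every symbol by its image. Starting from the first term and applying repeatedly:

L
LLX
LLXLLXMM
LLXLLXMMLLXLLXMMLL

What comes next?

LLXLLXMMLLXLLXMMLLLLXLLXMMLLXLLXMMLLLLXLLX

Applying the rule to each of the 18 symbols of LLXLLXMMLLXLLXMMLL gives the pieces LLX LLX MM LLX LLX MM L L LLX LLX MM LLX LLX MM L L LLX LLX, which concatenate to the answer.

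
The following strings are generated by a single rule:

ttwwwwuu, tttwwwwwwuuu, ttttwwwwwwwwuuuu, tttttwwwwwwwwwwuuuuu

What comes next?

ttttttwwwwwwwwwwwwuuuuuu

Each string has the form t^{n} w^{2n} u^{n}, where the shown terms are n = 2, 3, 4, 5.
For the next term, n = 6, so the run lengths are 6, 12, 6.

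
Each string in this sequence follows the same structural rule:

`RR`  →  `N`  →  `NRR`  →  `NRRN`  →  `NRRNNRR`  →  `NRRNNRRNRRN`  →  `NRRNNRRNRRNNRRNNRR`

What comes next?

Each term (from the third on) is the previous term followed by the one before it: term 3 = N·RR = NRR.
The next term joins NRRNNRRNRRNNRRNNRR and NRRNNRRNRRN.

NRRNNRRNRRNNRRNNRRNRRNNRRNRRN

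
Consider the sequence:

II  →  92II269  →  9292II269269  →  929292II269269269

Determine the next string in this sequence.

Every step adds 92 to the front and 269 to the end of the previous string.
So the next term is 92·929292II269269269·269.

92929292II269269269269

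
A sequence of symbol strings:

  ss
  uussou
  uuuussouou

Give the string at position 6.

uuuuuuuuuussououououou

s(k+1) = uu·s(k)·ou, so each term gains uu as a prefix and ou as a suffix.
From uuuussouou, 3 further steps: uuuussouou → uuuuuussououou → uuuuuuuussouououou → (answer).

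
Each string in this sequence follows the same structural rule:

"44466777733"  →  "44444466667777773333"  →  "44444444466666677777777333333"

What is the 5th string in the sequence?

44444444444444466666666667777777777773333333333

The n-th term is 3n 4's then 2n 6's then 2n+2 7's then 2n 3's (n = 1, 2, …).
Setting n = 5 gives 15, 10, 12, 10 characters in each block.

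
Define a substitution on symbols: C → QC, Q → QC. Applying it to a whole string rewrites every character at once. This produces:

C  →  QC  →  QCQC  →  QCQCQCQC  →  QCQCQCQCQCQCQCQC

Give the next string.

Applying the rule to each of the 16 symbols of QCQCQCQCQCQCQCQC gives the pieces QC QC QC QC QC QC QC QC QC QC QC QC QC QC QC QC, which concatenate to the answer.

QCQCQCQCQCQCQCQCQCQCQCQCQCQCQCQC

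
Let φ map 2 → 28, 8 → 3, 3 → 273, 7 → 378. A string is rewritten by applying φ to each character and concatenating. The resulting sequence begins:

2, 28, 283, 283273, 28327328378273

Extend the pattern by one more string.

28327328378273283273378328378273

Replace each of the 14 characters of 28327328378273 in place — 28 3 273 28 378 273 28 3 273 378 3 28 378 273 — and concatenate.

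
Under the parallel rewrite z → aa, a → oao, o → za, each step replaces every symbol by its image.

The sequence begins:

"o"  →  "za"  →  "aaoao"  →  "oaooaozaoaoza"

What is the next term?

Rewriting the 13 symbols of oaooaozaoaoza one by one yields za oao za za oao za aa oao za oao za aa oao; concatenated:

zaoaozazaoaozaaaoaozaoaozaaaoao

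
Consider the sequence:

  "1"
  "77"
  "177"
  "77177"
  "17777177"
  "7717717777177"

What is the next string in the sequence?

Each term (from the third on) is the two preceding terms concatenated in order: term 3 = 1·77 = 177.
So term 7 is 17777177·7717717777177.

177771777717717777177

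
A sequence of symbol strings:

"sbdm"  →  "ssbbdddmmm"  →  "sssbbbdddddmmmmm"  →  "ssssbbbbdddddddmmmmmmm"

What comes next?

Reading off run lengths: s runs 1, 2, 3, 4; b runs 1, 2, 3, 4; d runs 1, 3, 5, 7; m runs 1, 3, 5, 7 — each is linear in n (n = 1, 2, …).
Setting n = 5 gives 5, 5, 9, 9 characters in each block.

sssssbbbbbdddddddddmmmmmmmmm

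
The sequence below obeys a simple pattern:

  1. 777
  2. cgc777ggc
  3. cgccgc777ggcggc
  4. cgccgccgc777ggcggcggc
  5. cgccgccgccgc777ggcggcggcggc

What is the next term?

Each term wraps the previous one in cgc on the left and ggc on the right.
So the next term is cgc·cgccgccgccgc777ggcggcggcggc·ggc.

cgccgccgccgccgc777ggcggcggcggcggc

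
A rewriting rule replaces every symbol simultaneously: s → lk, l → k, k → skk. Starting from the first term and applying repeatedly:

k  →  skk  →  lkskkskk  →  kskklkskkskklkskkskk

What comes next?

skklkskkskkkskklkskkskklkskkskkkskklkskkskklkskkskk

φ(kskklkskkskklkskkskk) expands symbol-by-symbol to skk lk skk skk k skk lk skk skk lk skk skk k skk lk skk skk lk skk skk; joining the 20 pieces gives the next term.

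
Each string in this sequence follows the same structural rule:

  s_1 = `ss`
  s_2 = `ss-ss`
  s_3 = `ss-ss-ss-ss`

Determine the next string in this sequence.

Every step duplicates the string with '-' between the halves.
So the next term is two copies of ss-ss-ss-ss with '-' between the halves.

ss-ss-ss-ss-ss-ss-ss-ss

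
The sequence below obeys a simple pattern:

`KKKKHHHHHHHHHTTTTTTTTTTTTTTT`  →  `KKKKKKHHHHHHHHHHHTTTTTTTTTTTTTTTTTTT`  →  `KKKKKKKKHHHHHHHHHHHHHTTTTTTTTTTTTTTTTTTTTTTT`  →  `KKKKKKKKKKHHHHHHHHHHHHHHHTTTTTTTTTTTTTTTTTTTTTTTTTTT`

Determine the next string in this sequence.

KKKKKKKKKKKKHHHHHHHHHHHHHHHHHTTTTTTTTTTTTTTTTTTTTTTTTTTTTTTT

The n-th term is 2n-2 K's then 2n+3 H's then 4n+3 T's, where the shown terms are n = 3, 4, 5, 6.
For the next term, n = 7, so the run lengths are 12, 17, 31.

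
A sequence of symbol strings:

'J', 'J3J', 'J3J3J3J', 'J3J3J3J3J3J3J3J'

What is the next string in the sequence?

s(k+1) = s(k)·3·s(k) — each term doubles the last with '3' between the halves.
One more doubling of J3J3J3J3J3J3J3J gives the answer.

J3J3J3J3J3J3J3J3J3J3J3J3J3J3J3J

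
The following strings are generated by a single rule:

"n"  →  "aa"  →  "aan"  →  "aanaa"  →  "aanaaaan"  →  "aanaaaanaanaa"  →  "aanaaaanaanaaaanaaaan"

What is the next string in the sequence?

aanaaaanaanaaaanaaaanaanaaaanaanaa

Each term (from the third on) is the previous term followed by the one before it: term 3 = aa·n = aan.
So term 8 is aanaaaanaanaaaanaaaan·aanaaaanaanaa.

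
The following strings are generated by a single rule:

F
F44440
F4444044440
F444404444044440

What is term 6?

The strings grow by a fixed suffix 44440 each time.
From F444404444044440, 2 further steps: F444404444044440 → F44440444404444044440 → (answer).

F4444044440444404444044440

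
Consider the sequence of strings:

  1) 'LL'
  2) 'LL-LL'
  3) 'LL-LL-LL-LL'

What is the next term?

Every step duplicates the string with '-' between the halves.
Doubling LL-LL-LL-LL with '-' between the halves:

LL-LL-LL-LL-LL-LL-LL-LL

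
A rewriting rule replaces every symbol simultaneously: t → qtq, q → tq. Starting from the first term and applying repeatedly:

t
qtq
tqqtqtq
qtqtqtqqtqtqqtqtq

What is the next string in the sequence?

φ(qtqtqtqqtqtqqtqtq) expands symbol-by-symbol to tq qtq tq qtq tq qtq tq tq qtq tq qtq tq tq qtq tq qtq tq; joining the 17 pieces gives the next term.

tqqtqtqqtqtqqtqtqtqqtqtqqtqtqtqqtqtqqtqtq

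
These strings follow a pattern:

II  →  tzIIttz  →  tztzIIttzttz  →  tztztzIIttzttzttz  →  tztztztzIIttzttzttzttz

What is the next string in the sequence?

Every step adds tz to the front and ttz to the end of the previous string.
One more step from tztztztzIIttzttzttzttz gives the answer.

tztztztztzIIttzttzttzttzttz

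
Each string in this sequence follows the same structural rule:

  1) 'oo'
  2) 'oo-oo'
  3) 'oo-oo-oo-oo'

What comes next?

Each string is two copies of the previous one joined by '-'.
Doubling oo-oo-oo-oo with '-' between the halves:

oo-oo-oo-oo-oo-oo-oo-oo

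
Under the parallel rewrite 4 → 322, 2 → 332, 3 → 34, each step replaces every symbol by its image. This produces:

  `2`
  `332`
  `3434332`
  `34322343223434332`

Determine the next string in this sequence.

3432234332332343223433233234322343223434332

Applying the rule to each of the 17 symbols of 34322343223434332 gives the pieces 34 322 34 332 332 34 322 34 332 332 34 322 34 322 34 34 332, which concatenate to the answer.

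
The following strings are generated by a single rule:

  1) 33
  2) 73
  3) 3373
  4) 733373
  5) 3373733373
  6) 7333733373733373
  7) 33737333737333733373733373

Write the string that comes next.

From term 3 onward, concatenate the second-to-last term with the last: 33·73 = 3373, 73·3373 = 733373, …
So term 8 is 7333733373733373·33737333737333733373733373.

733373337373337333737333737333733373733373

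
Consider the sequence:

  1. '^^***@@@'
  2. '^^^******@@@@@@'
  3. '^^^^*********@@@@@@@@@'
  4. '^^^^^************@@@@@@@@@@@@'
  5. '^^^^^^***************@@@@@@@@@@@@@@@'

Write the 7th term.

^^^^^^^^*********************@@@@@@@@@@@@@@@@@@@@@

Term n consists of n+1 ^'s, followed by 3n *'s, followed by 3n @'s (n = 1, 2, …).
At n = 7 the blocks have lengths 8, 21, 21.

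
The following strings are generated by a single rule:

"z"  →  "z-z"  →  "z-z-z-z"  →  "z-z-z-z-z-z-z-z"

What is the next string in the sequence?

Every step duplicates the string with '-' between the halves.
So the next term is two copies of z-z-z-z-z-z-z-z with '-' between the halves.

z-z-z-z-z-z-z-z-z-z-z-z-z-z-z-z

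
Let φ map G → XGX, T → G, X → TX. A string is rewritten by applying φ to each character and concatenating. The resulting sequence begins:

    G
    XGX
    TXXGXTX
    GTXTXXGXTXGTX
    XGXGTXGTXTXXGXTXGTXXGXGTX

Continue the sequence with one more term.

TXXGXTXXGXGTXXGXGTXGTXTXXGXTXGTXXGXGTXTXXGXTXXGXGTX

Replace each of the 25 characters of XGXGTXGTXTXXGXTXGTXXGXGTX in place — TX XGX TX XGX G TX XGX G TX G TX TX XGX TX G TX XGX G TX TX XGX TX XGX G TX — and concatenate.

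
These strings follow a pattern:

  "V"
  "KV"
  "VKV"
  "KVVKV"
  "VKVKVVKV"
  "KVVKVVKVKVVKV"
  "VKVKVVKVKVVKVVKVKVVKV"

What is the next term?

KVVKVVKVKVVKVVKVKVVKVKVVKVVKVKVVKV

This is a Fibonacci-style word recurrence s(k) = s(k−2)·s(k−1): e.g. V·KV = VKV.
Continuing: KVVKVVKVKVVKV · VKVKVVKVKVVKVVKVKVVKV gives term 8.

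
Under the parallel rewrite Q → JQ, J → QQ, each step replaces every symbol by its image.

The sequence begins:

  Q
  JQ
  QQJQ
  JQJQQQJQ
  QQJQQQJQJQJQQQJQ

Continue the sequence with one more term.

Rewriting the 16 symbols of QQJQQQJQJQJQQQJQ one by one yields JQ JQ QQ JQ JQ JQ QQ JQ QQ JQ QQ JQ JQ JQ QQ JQ; concatenated:

JQJQQQJQJQJQQQJQQQJQQQJQJQJQQQJQ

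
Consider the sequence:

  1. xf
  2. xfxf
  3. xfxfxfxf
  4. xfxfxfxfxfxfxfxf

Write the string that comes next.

xfxfxfxfxfxfxfxfxfxfxfxfxfxfxfxf

Each string is two copies of the previous one concatenated.
So the next term is two copies of xfxfxfxfxfxfxfxf.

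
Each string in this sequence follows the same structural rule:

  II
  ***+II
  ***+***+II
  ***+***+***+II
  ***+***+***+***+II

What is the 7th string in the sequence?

***+***+***+***+***+***+II

Every step adds ***+ at the front: s(k+1) = ***+·s(k).
From ***+***+***+***+II, 2 further steps: ***+***+***+***+II → ***+***+***+***+***+II → (answer).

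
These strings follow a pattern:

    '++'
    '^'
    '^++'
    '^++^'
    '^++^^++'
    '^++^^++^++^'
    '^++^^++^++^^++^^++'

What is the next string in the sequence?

Each term (from the third on) is the previous term followed by the one before it: term 3 = ^·++ = ^++.
So term 8 is ^++^^++^++^^++^^++·^++^^++^++^.

^++^^++^++^^++^^++^++^^++^++^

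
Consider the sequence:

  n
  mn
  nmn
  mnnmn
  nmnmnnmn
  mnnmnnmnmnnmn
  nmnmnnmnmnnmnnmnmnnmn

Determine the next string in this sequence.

This is a Fibonacci-style word recurrence s(k) = s(k−2)·s(k−1): e.g. n·mn = nmn.
So term 8 is mnnmnnmnmnnmn·nmnmnnmnmnnmnnmnmnnmn.

mnnmnnmnmnnmnnmnmnnmnmnnmnnmnmnnmn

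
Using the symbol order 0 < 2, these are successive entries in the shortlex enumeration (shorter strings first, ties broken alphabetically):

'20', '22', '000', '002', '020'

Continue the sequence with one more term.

The successor of 020 increments the rightmost position that isn't already 2 and resets every position after it to 0.

022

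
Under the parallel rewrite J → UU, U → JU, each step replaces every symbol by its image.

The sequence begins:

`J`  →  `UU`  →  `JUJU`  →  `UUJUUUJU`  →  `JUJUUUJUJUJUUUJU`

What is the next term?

UUJUUUJUJUJUUUJUUUJUUUJUJUJUUUJU

Applying the rule to each of the 16 symbols of JUJUUUJUJUJUUUJU gives the pieces UU JU UU JU JU JU UU JU UU JU UU JU JU JU UU JU, which concatenate to the answer.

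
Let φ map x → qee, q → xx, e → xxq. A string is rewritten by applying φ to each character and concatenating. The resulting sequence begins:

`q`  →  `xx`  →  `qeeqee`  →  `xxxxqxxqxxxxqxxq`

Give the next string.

qeeqeeqeeqeexxqeeqeexxqeeqeeqeeqeexxqeeqeexx

Replace each of the 16 characters of xxxxqxxqxxxxqxxq in place — qee qee qee qee xx qee qee xx qee qee qee qee xx qee qee xx — and concatenate.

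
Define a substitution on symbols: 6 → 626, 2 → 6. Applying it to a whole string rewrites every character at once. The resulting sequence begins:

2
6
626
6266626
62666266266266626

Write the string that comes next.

62666266266266626626662662666266266266626

φ(62666266266266626) expands symbol-by-symbol to 626 6 626 626 626 6 626 626 6 626 626 6 626 626 626 6 626; joining the 17 pieces gives the next term.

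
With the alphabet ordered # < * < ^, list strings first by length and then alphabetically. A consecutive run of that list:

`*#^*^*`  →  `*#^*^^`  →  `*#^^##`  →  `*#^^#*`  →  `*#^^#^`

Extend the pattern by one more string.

*#^^*#

Find the rightmost character of *#^^#^ below ^, bump it to the next letter, and reset everything to its right to #.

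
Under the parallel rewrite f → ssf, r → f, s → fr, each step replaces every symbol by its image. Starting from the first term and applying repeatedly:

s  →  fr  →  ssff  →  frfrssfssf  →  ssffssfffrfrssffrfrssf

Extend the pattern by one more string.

frfrssfssffrfrssfssfssffssfffrfrssfssffssfffrfrssf

φ(ssffssfffrfrssffrfrssf) expands symbol-by-symbol to fr fr ssf ssf fr fr ssf ssf ssf f ssf f fr fr ssf ssf f ssf f fr fr ssf; joining the 22 pieces gives the next term.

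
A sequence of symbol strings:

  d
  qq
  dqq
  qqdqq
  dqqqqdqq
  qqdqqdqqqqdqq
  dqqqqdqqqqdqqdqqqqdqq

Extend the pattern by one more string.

qqdqqdqqqqdqqdqqqqdqqqqdqqdqqqqdqq

From term 3 onward, concatenate the second-to-last term with the last: d·qq = dqq, qq·dqq = qqdqq, …
The next term joins qqdqqdqqqqdqq and dqqqqdqqqqdqqdqqqqdqq.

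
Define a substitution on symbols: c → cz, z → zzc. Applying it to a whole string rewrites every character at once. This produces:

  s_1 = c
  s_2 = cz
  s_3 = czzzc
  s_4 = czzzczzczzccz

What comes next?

Rewriting the 13 symbols of czzzczzczzccz one by one yields cz zzc zzc zzc cz zzc zzc cz zzc zzc cz cz zzc; concatenated:

czzzczzczzcczzzczzcczzzczzcczczzzc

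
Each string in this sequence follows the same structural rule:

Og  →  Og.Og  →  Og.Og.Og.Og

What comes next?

Og.Og.Og.Og.Og.Og.Og.Og

s(k+1) = s(k)·.·s(k) — each term doubles the last with '.' between the halves.
So the next term is two copies of Og.Og.Og.Og with '.' between the halves.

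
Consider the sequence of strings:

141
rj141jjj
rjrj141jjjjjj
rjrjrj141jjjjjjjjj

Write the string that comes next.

s(k+1) = rj·s(k)·jjj, so each term gains rj as a prefix and jjj as a suffix.
Applying this once more to rjrjrj141jjjjjjjjj:

rjrjrjrj141jjjjjjjjjjjj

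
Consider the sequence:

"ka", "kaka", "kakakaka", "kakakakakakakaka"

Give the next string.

Every step duplicates the string.
One more doubling of kakakakakakakaka gives the answer.

kakakakakakakakakakakakakakakaka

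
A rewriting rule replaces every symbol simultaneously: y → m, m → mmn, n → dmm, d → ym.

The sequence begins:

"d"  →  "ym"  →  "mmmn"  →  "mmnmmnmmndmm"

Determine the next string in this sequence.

Rewriting each symbol of mmnmmnmmndmm: m→mmn, m→mmn, n→dmm, m→mmn, m→mmn, n→dmm, m→mmn, m→mmn, n→dmm, d→ym, m→mmn, m→mmn, which concatenates to mmn mmn dmm mmn mmn dmm mmn mmn dmm ym mmn mmn.

mmnmmndmmmmnmmndmmmmnmmndmmymmmnmmn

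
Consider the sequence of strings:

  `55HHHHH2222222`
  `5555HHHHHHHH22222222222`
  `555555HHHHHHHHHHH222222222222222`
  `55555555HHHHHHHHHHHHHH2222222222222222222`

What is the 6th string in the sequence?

555555555555HHHHHHHHHHHHHHHHHHHH222222222222222222222222222

The n-th term is 2n 5's then 3n+2 H's then 4n+3 2's (n = 1, 2, …).
Setting n = 6 gives 12, 20, 27 characters in each block.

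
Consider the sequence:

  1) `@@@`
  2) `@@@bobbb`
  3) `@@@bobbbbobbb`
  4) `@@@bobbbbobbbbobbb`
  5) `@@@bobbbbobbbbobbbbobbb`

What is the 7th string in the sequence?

@@@bobbbbobbbbobbbbobbbbobbbbobbb

The strings grow by a fixed suffix bobbb each time.
From @@@bobbbbobbbbobbbbobbb, 2 further steps: @@@bobbbbobbbbobbbbobbb → @@@bobbbbobbbbobbbbobbbbobbb → (answer).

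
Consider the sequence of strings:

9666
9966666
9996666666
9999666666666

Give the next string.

9999966666666666

Each string has the form 9^{n} 6^{2n+1} (n = 1, 2, …).
For the next term, n = 5, so the run lengths are 5, 11.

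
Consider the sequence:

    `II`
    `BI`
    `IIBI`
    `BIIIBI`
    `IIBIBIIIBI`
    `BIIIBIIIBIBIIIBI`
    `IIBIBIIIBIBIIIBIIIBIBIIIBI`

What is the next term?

This is a Fibonacci-style word recurrence s(k) = s(k−2)·s(k−1): e.g. II·BI = IIBI.
The next term joins BIIIBIIIBIBIIIBI and IIBIBIIIBIBIIIBIIIBIBIIIBI.

BIIIBIIIBIBIIIBIIIBIBIIIBIBIIIBIIIBIBIIIBI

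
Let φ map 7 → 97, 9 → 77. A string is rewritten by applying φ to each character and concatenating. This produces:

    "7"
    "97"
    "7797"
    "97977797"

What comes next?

7797779797977797

Rewriting each symbol of 97977797: 9→77, 7→97, 9→77, 7→97, 7→97, 7→97, 9→77, 7→97, which concatenates to 77 97 77 97 97 97 77 97.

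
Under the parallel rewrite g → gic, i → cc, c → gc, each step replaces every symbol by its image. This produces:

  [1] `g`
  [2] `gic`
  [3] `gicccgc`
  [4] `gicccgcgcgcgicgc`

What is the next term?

gicccgcgcgcgicgcgicgcgicgcgicccgcgicgc

φ(gicccgcgcgcgicgc) expands symbol-by-symbol to gic cc gc gc gc gic gc gic gc gic gc gic cc gc gic gc; joining the 16 pieces gives the next term.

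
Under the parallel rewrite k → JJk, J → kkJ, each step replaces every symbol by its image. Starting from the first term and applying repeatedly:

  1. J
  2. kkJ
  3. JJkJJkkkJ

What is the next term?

kkJkkJJJkkkJkkJJJkJJkJJkkkJ

Rewriting each symbol of JJkJJkkkJ: J→kkJ, J→kkJ, k→JJk, J→kkJ, J→kkJ, k→JJk, k→JJk, k→JJk, J→kkJ, which concatenates to kkJ kkJ JJk kkJ kkJ JJk JJk JJk kkJ.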